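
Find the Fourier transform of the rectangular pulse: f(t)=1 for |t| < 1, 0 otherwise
F(omega)=integral from -1 to 1 of e^(-j * omega * t) dt
=2 * sin(1 * omega)/omega=2 * sinc(1 * omega/pi)

Answer: 2 * sin(1 * omega)/omega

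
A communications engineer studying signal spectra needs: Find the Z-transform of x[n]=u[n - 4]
Using the time-shift property: Z{u[n-4]}=z^(-4) * z/(z-1)
=z^(-3)/(z-1)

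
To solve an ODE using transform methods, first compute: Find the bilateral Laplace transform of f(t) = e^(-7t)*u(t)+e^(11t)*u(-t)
For e^(-7t)*u(t): L = 1/(s + 7), Re(s) > -7
For e^(11t)*u(-t): L = -1/(s-11), Re(s) < 11
Combined: F(s) = 1/(s + 7) - 1/(s-11), -7 < Re(s) < 11

Answer: 1/(s + 7) - 1/(s-11), ROC: -7 < Re(s) < 11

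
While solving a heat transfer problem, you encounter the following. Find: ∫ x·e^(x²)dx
Let u=x², du=2x dx
∫ (1/2)e^u du=e^u/2+C

Answer: e^(x²)/2+C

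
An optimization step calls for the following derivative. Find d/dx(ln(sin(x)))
Chain rule: d/dx[ln(u)]=u'/u where u=sin(x)
u'=cos(x)

Answer: (cos(x))/(sin(x))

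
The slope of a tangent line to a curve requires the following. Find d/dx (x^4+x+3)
Power rule: d/dx(ax^n)=n·a·x^(n-1)
Term by term: 4·x^3+1

Answer: 4x^3+1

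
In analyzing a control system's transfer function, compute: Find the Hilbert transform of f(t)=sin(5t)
The Hilbert transform shifts each frequency component by -pi/2.
H{sin(wt)} = -cos(wt)
With w = 5: H{sin(5t)} = -cos(5t)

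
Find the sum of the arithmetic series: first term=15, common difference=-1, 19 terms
Last term: a_n = 15+(19-1)·-1 = -3
Sum = n(a_1+a_n)/2 = 19(15+(-3))/2 = 114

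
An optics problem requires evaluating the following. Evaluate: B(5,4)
B(x,y)=Γ(x)Γ(y)/Γ(x + y)=(x-1)!(y-1)!/(x + y-1)!
B(5,4)=4!·3!/8!=1/280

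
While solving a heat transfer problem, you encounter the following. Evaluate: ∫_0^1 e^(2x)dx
Antiderivative: (1/2)e^(2x)
Evaluate: (1/2)(e^2 - 1)

Answer: (e^2 - 1)/2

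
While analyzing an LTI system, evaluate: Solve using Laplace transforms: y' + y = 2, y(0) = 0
Take L of both sides: sY(s) - 0 + Y(s)=2/s
Y(s)(s + 1)=2/s + 0
Y(s)=2/(s(s + 1)) + 0/(s + 1)
Partial fractions: 2/(s(s + 1))=2/s - 2/(s + 1)
So Y(s)=2/s - 2/(s + 1)
Inverse transform (L^(-1){1/s}=1, L^(-1){1/(s + 1)}=e^(-t)):

Answer: y(t)=2 - 2·e^(-t)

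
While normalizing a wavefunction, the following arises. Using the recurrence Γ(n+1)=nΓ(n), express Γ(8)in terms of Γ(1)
Γ(8)=7Γ(7)=7·6Γ(6)=...=7!·Γ(1)=5040·Γ(1)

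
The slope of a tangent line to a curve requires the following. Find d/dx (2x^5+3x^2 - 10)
Power rule: d/dx(ax^n) = n·a·x^(n-1)
Term by term: 10·x^4+6·x

Answer: 10x^4+6x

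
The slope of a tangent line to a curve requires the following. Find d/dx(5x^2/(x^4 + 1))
Quotient rule: (f/g)'=(f'g - fg')/g²
f=5x^2, f'=10x
g=x^4 + 1, g'=4x^3

Answer: (10x·(x^4 + 1) - 20x^5)/(x^4 + 1)²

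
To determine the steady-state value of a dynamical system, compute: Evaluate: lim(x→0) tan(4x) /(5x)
tan(u) ≈ u for small u:
tan(4x)/(5x) ≈ 4x/(5x)=4/5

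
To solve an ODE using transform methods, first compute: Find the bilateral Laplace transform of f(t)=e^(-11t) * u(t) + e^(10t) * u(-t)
For e^(-11t)*u(t): L = 1/(s + 11), Re(s) > -11
For e^(10t)*u(-t): L = -1/(s-10), Re(s) < 10
Combined: F(s) = 1/(s + 11) - 1/(s-10), -11 < Re(s) < 10

Answer: 1/(s + 11) - 1/(s-10), ROC: -11 < Re(s) < 10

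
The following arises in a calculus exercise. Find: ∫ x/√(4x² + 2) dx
Let u = 4x²+2, du = 8x dx
∫ (1/8)·u^(-1/2) du = √u/4+C

Answer: √(4x²+2)/4+C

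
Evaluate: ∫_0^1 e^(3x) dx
Antiderivative: (1/3)e^(3x)
Evaluate: (1/3)(e^3-1)

Answer: (e^3-1)/3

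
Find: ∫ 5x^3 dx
Using power rule: ∫ 5x^3 dx = 5/4 x^4+C = (5/4)x^4+C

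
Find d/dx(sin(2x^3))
Chain rule: d/dx[sin(u)] = cos(u)·u' where u = 2x^3
u' = 6x^2

Answer: 6x^2·cos(2x^3)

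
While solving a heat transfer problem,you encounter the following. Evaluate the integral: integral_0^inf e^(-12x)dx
integral_0^inf e^(-12x) dx = [-1/12 * e^(-12x)]_0^inf
= 0 - (-1/12) = 1/12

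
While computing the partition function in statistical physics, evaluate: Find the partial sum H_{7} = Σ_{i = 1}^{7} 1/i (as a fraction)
H_7 = 1+1/2+1/3+...+1/7
= 363/140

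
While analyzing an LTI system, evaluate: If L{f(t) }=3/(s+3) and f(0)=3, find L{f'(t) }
L{f'(t)}=s·F(s) - f(0)=3s/(s+3)-3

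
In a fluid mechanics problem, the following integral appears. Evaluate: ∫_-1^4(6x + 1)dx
Step 1: Find antiderivative F(x) = 3x^2+x
Step 2: F(4) - F(-1) = 52 - (2) = 50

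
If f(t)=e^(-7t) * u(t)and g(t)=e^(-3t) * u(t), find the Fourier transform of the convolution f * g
By the convolution theorem: F{f*g}=F(omega)*G(omega)
F(omega)=1/(7+j*omega), G(omega)=1/(3+j*omega)
F{f*g}=1/((7+j*omega)(3+j*omega))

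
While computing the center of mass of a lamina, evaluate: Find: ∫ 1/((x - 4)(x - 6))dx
Partial fractions: 1/((x-4)(x-6)) = A/(x-4) + B/(x-6)
A = -1/2, B = 1/2
∫ [-1/2· 1/(x-4) + 1/2· 1/(x-6)] dx
= (1/2)[ln|x-6| - ln|x-4|] + C

Answer: (1/2)·ln|(x-6)/(x-4)| + C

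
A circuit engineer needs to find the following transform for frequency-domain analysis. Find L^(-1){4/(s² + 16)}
L^(-1){w/(s² + w²)} = sin(wt)
Here w = 4

Answer: sin(4t)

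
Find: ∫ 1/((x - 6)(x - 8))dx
Partial fractions: 1/((x-6)(x-8))=A/(x-6)+B/(x-8)
A=-1/2, B=1/2
∫ [-1/2· 1/(x-6)+1/2· 1/(x-8)] dx
=(1/2)[ln|x-8| - ln|x-6|]+C

Answer: (1/2)·ln|(x-8)/(x-6)|+C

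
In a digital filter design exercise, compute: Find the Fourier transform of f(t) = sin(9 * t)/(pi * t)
sin(W*t)/(pi*t)=(W/pi)*sinc(W*t/pi) is the impulse response of the ideal low-pass filter with cutoff W (here W=9).
Its Fourier transform is a rectangular function:
F(omega)=1 for |omega| < 9, 0 otherwise

Answer: rect(omega/18) [i.e., 1 for |omega| < 9, 0 otherwise]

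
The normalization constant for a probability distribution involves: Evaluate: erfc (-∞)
erfc(x) = 1 - erf(x); erfc(-∞) = 1 - erf(-∞) = 1 - (-1) = 2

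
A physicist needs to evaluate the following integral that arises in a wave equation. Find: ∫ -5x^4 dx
Using power rule: ∫ -5x^4 dx = -5/5 x^5 + C = -x^5 + C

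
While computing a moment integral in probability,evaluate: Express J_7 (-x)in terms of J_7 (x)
For integer n: J_n(-x)=(-1)^n J_n(x)
With n=7: J_7(-x)=(-1)^7 J_7(x)=-J_7(x)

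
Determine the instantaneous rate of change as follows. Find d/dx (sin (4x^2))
Chain rule: d/dx[sin(u)]=cos(u)·u' where u=4x^2
u'=8x

Answer: 8x·cos(4x^2)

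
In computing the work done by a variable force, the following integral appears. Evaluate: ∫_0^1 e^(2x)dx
Antiderivative: (1/2)e^(2x)
Evaluate: (1/2)(e^2 - 1)

Answer: (e^2 - 1)/2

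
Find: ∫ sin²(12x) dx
Using identity sin²(u) = (1 - cos(2u))/2:
∫ (1 - cos(24x))/2 dx = x/2 - sin(24x)/48 + C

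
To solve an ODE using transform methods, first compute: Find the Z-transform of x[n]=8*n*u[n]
Z{n*u[n]} = z/(z-1)^2
By linearity: Z{8*n*u[n]} = 8z/(z-1)^2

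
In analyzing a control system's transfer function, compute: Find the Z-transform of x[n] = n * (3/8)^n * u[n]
Using the property Z{n*a^n*u[n]}=az/(z-a)^2
With a=3/8: X(z)=(3/8)z/(z - 3/8)^2, |z| > 3/8

Answer: (3/8)z/(z - 3/8)^2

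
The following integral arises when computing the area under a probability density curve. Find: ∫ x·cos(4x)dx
By parts: u = x, dv = cos(4x) dx
du = dx, v = sin(4x)/4
= x·sin(4x)/4+cos(4x)/4²+C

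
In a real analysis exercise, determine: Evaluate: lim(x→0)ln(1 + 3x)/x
L'Hôpital (0/0): lim 3/(1 + 3x) / 1 = 3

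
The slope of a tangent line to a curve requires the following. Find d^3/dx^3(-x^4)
Apply power rule 3 times:
d^1: -4x^3
d^2: -12x^2
d^3: -24x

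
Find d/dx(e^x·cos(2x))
Product rule: (fg)'=f'g + fg'
f=e^x, f'=e^x
g=cos(2x), g'=-2·sin(2x)

Answer: e^x·cos(2x) - 2·e^x·sin(2x)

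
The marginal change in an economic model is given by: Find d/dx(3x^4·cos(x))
Product rule: (fg)'=f'g + fg'
f=3x^4, f'=12x^3
g=cos(x), g'=-sin(x)

Answer: 12x^3·cos(x) - 3x^4·sin(x)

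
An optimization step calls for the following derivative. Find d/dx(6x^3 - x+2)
Power rule: d/dx(ax^n) = n·a·x^(n-1)
Term by term: 18·x^2-1

Answer: 18x^2-1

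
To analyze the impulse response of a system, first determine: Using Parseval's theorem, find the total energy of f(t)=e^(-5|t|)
Parseval's theorem: E=integral |f(t)|^2 dt=(1/2pi) integral |F(omega)|^2 domega
E=integral_{-inf}^{inf} e^(-10|t|) dt=2 * integral_0^inf e^(-10t) dt=2/(2 * 5)=1/5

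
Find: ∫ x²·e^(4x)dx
Integration by parts twice:
First: u = x², dv = e^(4x) dx => x²e^(4x)/4 - (2/4)∫ xe^(4x) dx
Second (∫ xe^(4x) dx): xe^(4x)/4 - e^(4x)/16
Combining: e^(4x)(x²/4 - 2x/16 + 2/64) + C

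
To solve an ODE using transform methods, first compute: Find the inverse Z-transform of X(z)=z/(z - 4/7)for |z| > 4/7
Standard pair: z/(z-a) <-> a^n*u[n] for causal signals
With a=4/7: x[n]=(4/7)^n*u[n]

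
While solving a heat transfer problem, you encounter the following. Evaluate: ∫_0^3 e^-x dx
Antiderivative: -e^-x
Evaluate: -(e^-3-1)

Answer: (e^-3-1)/(-1)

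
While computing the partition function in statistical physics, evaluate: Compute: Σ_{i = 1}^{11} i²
Using formula: Σ i^2=n(n + 1)(2n + 1)/6=11·12·23/6=506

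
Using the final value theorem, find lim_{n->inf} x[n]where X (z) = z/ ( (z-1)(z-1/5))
Final value theorem: lim x[n]=lim_{z->1} (z-1) * X(z)
(z-1) * X(z)=z/(z-1/5)
As z->1: 1/(1-1/5)=1/(4/5)=5/4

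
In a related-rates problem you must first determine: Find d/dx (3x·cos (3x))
Product rule: (fg)'=f'g+fg'
f=3x, f'=3
g=cos(3x), g'=-3·sin(3x)

Answer: 3·cos(3x)-9x·sin(3x)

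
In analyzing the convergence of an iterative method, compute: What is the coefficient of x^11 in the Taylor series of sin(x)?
sin(x)=Σ (-1)^k x^(2k + 1)/(2k + 1)!
For x^11: (-1)^5/11!=-1/39916800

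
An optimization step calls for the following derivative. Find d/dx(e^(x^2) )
Chain rule: d/dx[e^u]=e^u · u' where u=x^2
u'=2x

Answer: 2x·e^(x^2)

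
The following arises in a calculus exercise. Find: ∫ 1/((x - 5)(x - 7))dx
Partial fractions: 1/((x-5)(x-7))=A/(x-5) + B/(x-7)
A=-1/2, B=1/2
∫ [-1/2· 1/(x-5) + 1/2· 1/(x-7)] dx
=(1/2)[ln|x-7| - ln|x-5|] + C

Answer: (1/2)·ln|(x-7)/(x-5)| + C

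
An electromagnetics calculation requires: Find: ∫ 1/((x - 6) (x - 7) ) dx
Partial fractions: 1/((x-6)(x-7))=A/(x-6)+B/(x-7)
A=-1, B=1
∫ [-1· 1/(x-6)+1· 1/(x-7)] dx
=(1)[ln|x-7| - ln|x-6|]+C

Answer: ln|(x-7)/(x-6)|+C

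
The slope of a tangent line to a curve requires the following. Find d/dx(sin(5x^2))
Chain rule: d/dx[sin(u)]=cos(u)·u' where u=5x^2
u'=10x

Answer: 10x·cos(5x^2)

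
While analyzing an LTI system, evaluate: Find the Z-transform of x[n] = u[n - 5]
Using the time-shift property: Z{u[n-5]} = z^(-5) * z/(z-1)
= z^(-4)/(z-1)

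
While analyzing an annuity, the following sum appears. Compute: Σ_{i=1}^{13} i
Using formula: Σ i^1 = n(n + 1)/2 = 13·14/2 = 91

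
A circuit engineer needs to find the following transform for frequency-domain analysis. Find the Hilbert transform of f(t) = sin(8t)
The Hilbert transform shifts each frequency component by -pi/2.
H{sin(wt)}=-cos(wt)
With w=8: H{sin(8t)}=-cos(8t)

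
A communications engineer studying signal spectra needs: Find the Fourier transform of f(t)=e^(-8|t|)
Using the standard pair: F{e^(-a|t|)} = 2a/(a^2+omega^2)
With a = 8: F(omega) = 16/(64+omega^2)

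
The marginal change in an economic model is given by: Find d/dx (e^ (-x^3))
Chain rule: d/dx[e^u] = e^u · u' where u = -x^3
u' = -3x^2

Answer: -3x^2·e^(-x^3)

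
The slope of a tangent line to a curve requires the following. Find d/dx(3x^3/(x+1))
Quotient rule: (f/g)' = (f'g - fg')/g²
f = 3x^3, f' = 9x^2
g = x+1, g' = 1

Answer: (9x^2·(x+1)-3x^3)/(x+1)²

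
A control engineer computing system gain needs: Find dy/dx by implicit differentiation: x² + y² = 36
Differentiate both sides: 2x + 2y·(dy/dx)=0
Solve: dy/dx=-2x/(2y)=-x/y

Answer: dy/dx=-x/y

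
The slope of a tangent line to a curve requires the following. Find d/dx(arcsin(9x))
d/dx[arcsin(u)] = u'/√(1-u²), u = 9x, u' = 9

Answer: 9/√(1-81x²)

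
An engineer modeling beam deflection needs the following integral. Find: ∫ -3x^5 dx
Using power rule: ∫ -3x^5 dx = -3/6 x^6+C = (-1/2)x^6+C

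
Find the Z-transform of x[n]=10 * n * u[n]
Z{n * u[n]} = z/(z-1)^2
By linearity: Z{10 * n * u[n]} = 10z/(z-1)^2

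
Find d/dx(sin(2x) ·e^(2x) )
Product rule: (fg)' = f'g + fg'
f = sin(2x), f' = 2·cos(2x)
g = e^(2x), g' = 2·e^(2x)

Answer: 2·cos(2x)·e^(2x) + 2·sin(2x)·e^(2x)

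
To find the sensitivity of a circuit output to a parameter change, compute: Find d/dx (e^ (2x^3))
Chain rule: d/dx[e^u]=e^u · u' where u=2x^3
u'=6x^2

Answer: 6x^2·e^(2x^3)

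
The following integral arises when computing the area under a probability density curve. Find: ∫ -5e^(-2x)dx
Since d/dx[e^(-2x)]=-2e^(-2x), we get 5/2 e^(-2x) + C

Answer: (5/2)e^(-2x) + C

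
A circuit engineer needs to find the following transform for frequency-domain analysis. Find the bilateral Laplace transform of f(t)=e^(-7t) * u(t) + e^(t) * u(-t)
For e^(-7t) * u(t): L = 1/(s + 7), Re(s) > -7
For e^(t) * u(-t): L = -1/(s-1), Re(s) < 1
Combined: F(s) = 1/(s + 7) - 1/(s-1), -7 < Re(s) < 1

Answer: 1/(s + 7) - 1/(s-1), ROC: -7 < Re(s) < 1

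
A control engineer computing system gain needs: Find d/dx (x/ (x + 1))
Quotient rule: (f/g)' = (f'g - fg')/g²
f = x, f' = 1
g = x+1, g' = 1

Answer: (1·(x+1) - x)/(x+1)²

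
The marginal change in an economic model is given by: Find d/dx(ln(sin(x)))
Chain rule: d/dx[ln(u)]=u'/u where u=sin(x)
u'=cos(x)

Answer: (cos(x))/(sin(x))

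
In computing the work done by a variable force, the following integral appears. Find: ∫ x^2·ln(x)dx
By parts: u=ln(x), dv=x^2 dx
du=1/x dx, v=x^3/3
=x^3·ln(x)/3 - ∫ x^2/3 dx
=x^3·ln(x)/3 - x^3/9 + C

Answer: x^3(ln(x)/3 - 1/9) + C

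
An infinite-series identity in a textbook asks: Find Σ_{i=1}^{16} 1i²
= 1·n(n + 1)(2n + 1)/6 = 1·16·17·33/6 = 1496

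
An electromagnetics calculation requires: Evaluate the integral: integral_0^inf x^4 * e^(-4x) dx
This is a Gamma integral. Substitute u=4x (du=4 dx):
integral_0^inf x^4*e^(-4x) dx=(1/4^5) integral_0^inf u^4*e^(-u) du
=Gamma(5)/4^5=4!/4^5=24/1024

Answer: 3/128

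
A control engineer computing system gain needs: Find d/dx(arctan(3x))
d/dx[arctan(u)] = u'/(1 + u²), u = 3x, u' = 3

Answer: 3/(1 + 9x²)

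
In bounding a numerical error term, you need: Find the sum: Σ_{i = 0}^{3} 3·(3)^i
Geometric series: S=a(1 - r^n)/(1 - r)
a=3, r=3, n=4
S=3(1-81)/-2=120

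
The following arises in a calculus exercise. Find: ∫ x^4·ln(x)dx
By parts: u = ln(x), dv = x^4 dx
du = 1/x dx, v = x^5/5
= x^5·ln(x)/5 - ∫ x^4/5 dx
= x^5·ln(x)/5 - x^5/25+C

Answer: x^5(ln(x)/5-1/25)+C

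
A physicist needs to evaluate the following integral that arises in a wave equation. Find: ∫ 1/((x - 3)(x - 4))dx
Partial fractions: 1/((x-3)(x-4)) = A/(x-3) + B/(x-4)
A = -1, B = 1
∫ [-1· 1/(x-3) + 1· 1/(x-4)] dx
= (1)[ln|x-4| - ln|x-3|] + C

Answer: ln|(x-4)/(x-3)| + C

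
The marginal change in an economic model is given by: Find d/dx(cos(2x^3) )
Chain rule: d/dx[cos(u)]=-sin(u)·u' where u=2x^3
u'=6x^2

Answer: -6x^2·sin(2x^3)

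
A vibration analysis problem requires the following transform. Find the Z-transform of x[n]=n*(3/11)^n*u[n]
Using the property Z{n * a^n * u[n]}=az/(z-a)^2
With a=3/11: X(z)=(3/11)z/(z - 3/11)^2, |z| > 3/11

Answer: (3/11)z/(z - 3/11)^2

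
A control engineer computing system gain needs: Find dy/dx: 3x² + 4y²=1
Differentiate: 6x+8y·(dy/dx) = 0
dy/dx = -6x/(8y) = -(3/4)·(x/y)

Answer: dy/dx = -(3/4)·(x/y)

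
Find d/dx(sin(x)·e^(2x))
Product rule: (fg)'=f'g + fg'
f=sin(x), f'=cos(x)
g=e^(2x), g'=2·e^(2x)

Answer: cos(x)·e^(2x) + 2·sin(x)·e^(2x)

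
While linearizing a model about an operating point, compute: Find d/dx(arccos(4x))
d/dx[arccos(u)] = -u'/√(1-u²), u = 4x, u' = 4

Answer: -4/√(1-16x²)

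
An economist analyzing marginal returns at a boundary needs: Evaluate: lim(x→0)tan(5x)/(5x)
tan(u) ≈ u for small u:
tan(5x)/(5x) ≈ 5x/(5x) = 5/5

Answer: 1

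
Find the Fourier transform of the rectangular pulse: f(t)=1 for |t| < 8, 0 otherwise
F(omega) = integral from -8 to 8 of e^(-j*omega*t) dt
= 2*sin(8*omega)/omega = 16*sinc(8*omega/pi)

Answer: 2*sin(8*omega)/omega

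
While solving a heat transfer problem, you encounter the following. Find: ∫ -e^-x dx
Since d/dx[e^-x] = - e^-x, we get 1e^-x+C

Answer: e^-x+C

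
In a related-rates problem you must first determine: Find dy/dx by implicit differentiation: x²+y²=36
Differentiate both sides: 2x+2y·(dy/dx)=0
Solve: dy/dx=-2x/(2y)=-x/y

Answer: dy/dx=-x/y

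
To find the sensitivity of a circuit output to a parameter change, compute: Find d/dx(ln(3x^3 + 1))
Chain rule: d/dx[ln(u)] = u'/u where u = 3x^3 + 1
u' = 9x^2

Answer: (9x^2)/(3x^3 + 1)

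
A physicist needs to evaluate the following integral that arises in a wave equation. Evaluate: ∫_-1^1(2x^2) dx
Step 1: Find antiderivative F(x)=(2/3)x^3
Step 2: F(1) - F(-1)=2/3 - (-2/3)=4/3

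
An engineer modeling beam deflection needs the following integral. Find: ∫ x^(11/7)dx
Power rule: ∫ x^(11/7) dx=x^(18/7)/(18/7) + C

Answer: (7/18)·x^(18/7) + C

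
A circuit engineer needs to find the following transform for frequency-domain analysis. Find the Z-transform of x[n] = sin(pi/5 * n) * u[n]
Z{sin(w0 * n) * u[n]}=z * sin(w0)/(z^2-2z * cos(w0)+1)
With w0=pi/5: X(z)=z * sin(pi/5)/(z^2-2z * cos(pi/5)+1)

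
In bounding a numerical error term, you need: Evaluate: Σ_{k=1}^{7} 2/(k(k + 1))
Partial fractions: 2/(k(k+1)) = 2/k - 2/(k+1)
Telescoping sum: 2(1-1/8) = 2·7/8

Answer: 7/4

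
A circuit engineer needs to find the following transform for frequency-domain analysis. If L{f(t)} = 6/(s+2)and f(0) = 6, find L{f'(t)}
L{f'(t)} = s·F(s) - f(0) = 6s/(s + 2) - 6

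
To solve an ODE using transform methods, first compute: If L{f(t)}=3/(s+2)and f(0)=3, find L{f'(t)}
L{f'(t)} = s·F(s) - f(0) = 3s/(s+2)-3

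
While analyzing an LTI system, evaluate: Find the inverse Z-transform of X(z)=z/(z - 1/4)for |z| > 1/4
Standard pair: z/(z-a) <-> a^n * u[n] for causal signals
With a=1/4: x[n]=(1/4)^n * u[n]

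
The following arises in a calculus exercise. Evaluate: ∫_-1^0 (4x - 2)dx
Step 1: Find antiderivative F(x)=2x^2 - 2x
Step 2: F(0) - F(-1)=0 - (4)=-4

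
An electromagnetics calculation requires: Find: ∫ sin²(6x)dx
Using identity sin²(u)=(1 - cos(2u))/2:
∫ (1 - cos(12x))/2 dx=x/2 - sin(12x)/24+C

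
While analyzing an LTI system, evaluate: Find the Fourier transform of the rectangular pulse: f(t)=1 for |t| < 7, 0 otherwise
F(omega) = integral from -7 to 7 of e^(-j * omega * t) dt
= 2 * sin(7 * omega)/omega = 14 * sinc(7 * omega/pi)

Answer: 2 * sin(7 * omega)/omega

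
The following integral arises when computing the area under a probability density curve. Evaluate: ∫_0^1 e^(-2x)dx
Antiderivative: (1/(-2))e^(-2x)
Evaluate: (1/(-2))(e^-2 - 1)

Answer: (e^-2 - 1)/(-2)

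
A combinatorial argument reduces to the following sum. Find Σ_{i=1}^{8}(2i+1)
= 2·Σ i + 1·8 = 2·36 + 8 = 80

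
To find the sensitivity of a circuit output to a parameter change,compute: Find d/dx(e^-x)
Chain rule: d/dx[e^u] = e^u · u' where u = -x
u' = -1

Answer: -1·e^-x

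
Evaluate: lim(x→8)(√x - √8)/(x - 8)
Multiply by conjugate (√x + √8)/(√x + √8):
= (x - 8)/((x - 8)(√x + √8)) = 1/(√x + √8)
As x → 8: 1/(2√8)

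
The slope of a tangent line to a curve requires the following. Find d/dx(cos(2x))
Chain rule: d/dx[cos(u)] = -sin(u)·u' where u = 2x
u' = 2

Answer: -2·sin(2x)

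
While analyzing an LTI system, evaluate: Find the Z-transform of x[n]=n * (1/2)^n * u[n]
Using the property Z{n * a^n * u[n]} = az/(z-a)^2
With a = 1/2: X(z) = (1/2)z/(z - 1/2)^2, |z| > 1/2

Answer: (1/2)z/(z - 1/2)^2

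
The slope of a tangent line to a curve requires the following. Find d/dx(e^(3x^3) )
Chain rule: d/dx[e^u] = e^u · u' where u = 3x^3
u' = 9x^2

Answer: 9x^2·e^(3x^3)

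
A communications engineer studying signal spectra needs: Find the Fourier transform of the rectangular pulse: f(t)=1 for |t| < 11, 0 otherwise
F(omega)=integral from -11 to 11 of e^(-j * omega * t) dt
=2 * sin(11 * omega)/omega=22 * sinc(11 * omega/pi)

Answer: 2 * sin(11 * omega)/omega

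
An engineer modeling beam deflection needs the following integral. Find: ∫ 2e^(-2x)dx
Since d/dx[e^(-2x)] = -2e^(-2x), we get -1 e^(-2x)+C

Answer: -e^(-2x)+C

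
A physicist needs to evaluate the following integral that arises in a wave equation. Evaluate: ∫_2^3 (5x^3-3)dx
Step 1: Find antiderivative F(x) = (5/4)x^4-3x
Step 2: F(3) - F(2) = 369/4 - (14) = 313/4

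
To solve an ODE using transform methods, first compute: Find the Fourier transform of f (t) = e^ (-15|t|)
Using the standard pair: F{e^(-a|t|)} = 2a/(a^2+omega^2)
With a = 15: F(omega) = 30/(225+omega^2)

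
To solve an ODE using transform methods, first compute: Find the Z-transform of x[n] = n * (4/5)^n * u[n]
Using the property Z{n * a^n * u[n]}=az/(z-a)^2
With a=4/5: X(z)=(4/5)z/(z - 4/5)^2, |z| > 4/5

Answer: (4/5)z/(z - 4/5)^2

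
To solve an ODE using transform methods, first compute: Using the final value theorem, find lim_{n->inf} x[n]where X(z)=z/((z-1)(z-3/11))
Final value theorem: lim x[n] = lim_{z->1} (z-1) * X(z)
(z-1) * X(z) = z/(z-3/11)
As z->1: 1/(1 - 3/11) = 1/(8/11) = 11/8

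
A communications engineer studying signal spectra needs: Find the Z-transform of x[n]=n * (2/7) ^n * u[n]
Using the property Z{n*a^n*u[n]} = az/(z-a)^2
With a = 2/7: X(z) = (2/7)z/(z - 2/7)^2, |z| > 2/7

Answer: (2/7)z/(z - 2/7)^2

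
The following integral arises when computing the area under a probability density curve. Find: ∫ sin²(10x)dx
Using identity sin²(u) = (1 - cos(2u))/2:
∫ (1 - cos(20x))/2 dx = x/2 - sin(20x)/40 + C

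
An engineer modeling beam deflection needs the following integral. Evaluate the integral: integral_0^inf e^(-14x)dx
integral_0^inf e^(-14x) dx = [-1/14 * e^(-14x)]_0^inf
= 0 - (-1/14) = 1/14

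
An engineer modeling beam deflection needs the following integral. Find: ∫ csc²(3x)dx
Since d/dx[-cot(3x)] = 3csc²(3x), integral = -cot(3x)/3+C

Answer: (-1/3)cot(3x)+C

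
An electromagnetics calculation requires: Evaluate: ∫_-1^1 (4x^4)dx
Step 1: Find antiderivative F(x) = (4/5)x^5
Step 2: F(1) - F(-1) = 4/5 - (-4/5) = 8/5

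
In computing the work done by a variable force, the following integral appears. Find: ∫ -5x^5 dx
Using power rule: ∫ -5x^5 dx=-5/6 x^6+C=(-5/6)x^6+C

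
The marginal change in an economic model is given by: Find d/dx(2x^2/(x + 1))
Quotient rule: (f/g)' = (f'g - fg')/g²
f = 2x^2, f' = 4x
g = x+1, g' = 1

Answer: (4x·(x+1)-2x^2)/(x+1)²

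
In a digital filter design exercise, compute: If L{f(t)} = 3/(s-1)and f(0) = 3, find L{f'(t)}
L{f'(t)} = s·F(s) - f(0) = 3s/(s-1) - 3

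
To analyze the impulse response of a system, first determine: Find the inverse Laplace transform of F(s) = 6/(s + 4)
L^(-1){6/(s-a)} = c·e^(at)
Here a = -4, c = 6

Answer: 6e^(-4t)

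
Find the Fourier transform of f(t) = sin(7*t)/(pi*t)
sin(W*t)/(pi*t)=(W/pi)*sinc(W*t/pi) is the impulse response of the ideal low-pass filter with cutoff W (here W=7).
Its Fourier transform is a rectangular function:
F(omega)=1 for |omega| < 7, 0 otherwise

Answer: rect(omega/14) [i.e., 1 for |omega| < 7, 0 otherwise]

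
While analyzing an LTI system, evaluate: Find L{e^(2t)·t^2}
First shifting: L{e^(at)f(t)} = F(s-a)
L{t^2} = 2/s^3
Shift s → s-2: 2/(s-2)^3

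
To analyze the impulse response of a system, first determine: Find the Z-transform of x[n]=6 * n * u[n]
Z{n*u[n]} = z/(z-1)^2
By linearity: Z{6*n*u[n]} = 6z/(z-1)^2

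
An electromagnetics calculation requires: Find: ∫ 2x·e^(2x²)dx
Let u = 2x², du = 4x dx
∫ (1/2)e^u du = e^u/2 + C

Answer: e^(2x²)/2 + C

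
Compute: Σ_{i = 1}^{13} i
Using formula: Σ i^1=n(n + 1)/2=13·14/2=91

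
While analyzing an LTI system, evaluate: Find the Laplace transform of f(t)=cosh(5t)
L{cosh(at)}=s/(s²-a²)
L{cosh(5t)}=s/(s²-25)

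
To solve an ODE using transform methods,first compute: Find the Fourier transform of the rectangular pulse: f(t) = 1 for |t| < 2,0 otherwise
F(omega)=integral from -2 to 2 of e^(-j*omega*t) dt
=2*sin(2*omega)/omega=4*sinc(2*omega/pi)

Answer: 2*sin(2*omega)/omega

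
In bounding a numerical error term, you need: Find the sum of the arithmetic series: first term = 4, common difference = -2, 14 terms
Last term: a_n=4 + (14 - 1)·-2=-22
Sum=n(a_1 + a_n)/2=14(4 + (-22))/2=-126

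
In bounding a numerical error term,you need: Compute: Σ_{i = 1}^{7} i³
Using formula: Σ i^3 = [n(n+1)/2]² = [7·8/2]² = 784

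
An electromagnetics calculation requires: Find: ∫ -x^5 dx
Using power rule: ∫ -x^5 dx=-1/6 x^6+C=(-1/6)x^6+C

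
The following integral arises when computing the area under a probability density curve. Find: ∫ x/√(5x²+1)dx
Let u = 5x² + 1, du = 10x dx
∫ (1/10)·u^(-1/2) du = √u/5 + C

Answer: √(5x² + 1)/5 + C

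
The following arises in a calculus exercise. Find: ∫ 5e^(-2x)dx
Since d/dx[e^(-2x)]=-2e^(-2x), we get -5/2 e^(-2x) + C

Answer: (-5/2)e^(-2x) + C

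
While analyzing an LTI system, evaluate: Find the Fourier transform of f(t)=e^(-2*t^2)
The Fourier transform of a Gaussian e^(-a*t^2) is sqrt(pi/a)*e^(-omega^2/(4a)).
With a = 2: F(omega) = sqrt(pi/2)*e^(-omega^2/8)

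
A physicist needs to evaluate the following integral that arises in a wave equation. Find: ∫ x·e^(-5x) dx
Integration by parts: u = x, dv = e^(-5x) dx
du = dx, v = e^(-5x)/(-5)
= x·e^(-5x)/(-5) - ∫ e^(-5x)/(-5) dx
= x·e^(-5x)/(-5) - e^(-5x)/25 + C

Answer: e^(-5x)(x/(-5) - 1/25) + C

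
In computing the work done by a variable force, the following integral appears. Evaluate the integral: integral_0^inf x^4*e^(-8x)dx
This is a Gamma integral. Substitute u=8x (du=8 dx):
integral_0^inf x^4 * e^(-8x) dx=(1/8^5) integral_0^inf u^4 * e^(-u) du
=Gamma(5)/8^5=4!/8^5=24/32768

Answer: 3/4096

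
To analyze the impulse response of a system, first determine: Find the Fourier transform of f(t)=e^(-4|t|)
Using the standard pair: F{e^(-a|t|)} = 2a/(a^2+omega^2)
With a = 4: F(omega) = 8/(16+omega^2)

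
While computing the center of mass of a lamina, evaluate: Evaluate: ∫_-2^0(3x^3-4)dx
Step 1: Find antiderivative F(x)=(3/4)x^4 - 4x
Step 2: F(0) - F(-2)=0 - (20)=-20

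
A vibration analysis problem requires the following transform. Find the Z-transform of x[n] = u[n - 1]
Using the time-shift property: Z{u[n-1]}=z^(-1)*z/(z-1)
=z^(0)/(z-1)

Answer: 1/(z-1)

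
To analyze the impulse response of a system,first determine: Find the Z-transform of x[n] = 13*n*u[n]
Z{n*u[n]}=z/(z-1)^2
By linearity: Z{13*n*u[n]}=13z/(z-1)^2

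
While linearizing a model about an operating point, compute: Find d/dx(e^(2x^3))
Chain rule: d/dx[e^u] = e^u · u' where u = 2x^3
u' = 6x^2

Answer: 6x^2·e^(2x^3)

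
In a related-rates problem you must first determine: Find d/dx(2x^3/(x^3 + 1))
Quotient rule: (f/g)'=(f'g - fg')/g²
f=2x^3, f'=6x^2
g=x^3+1, g'=3x^2

Answer: (6x^2·(x^3+1)-6x^5)/(x^3+1)²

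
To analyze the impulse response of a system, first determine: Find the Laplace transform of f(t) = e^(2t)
L{e^(at)}=1/(s-a)
L{e^(2t)}=1/(s-2)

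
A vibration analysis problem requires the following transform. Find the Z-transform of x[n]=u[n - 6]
Using the time-shift property: Z{u[n-6]} = z^(-6)*z/(z-1)
= z^(-5)/(z-1)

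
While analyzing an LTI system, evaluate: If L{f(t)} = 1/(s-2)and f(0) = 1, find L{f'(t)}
L{f'(t)} = s·F(s) - f(0) = s/(s-2) - 1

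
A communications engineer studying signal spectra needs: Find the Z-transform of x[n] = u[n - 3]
Using the time-shift property: Z{u[n-3]}=z^(-3) * z/(z-1)
=z^(-2)/(z-1)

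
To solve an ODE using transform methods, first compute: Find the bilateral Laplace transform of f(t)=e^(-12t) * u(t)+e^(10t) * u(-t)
For e^(-12t)*u(t): L = 1/(s+12), Re(s) > -12
For e^(10t)*u(-t): L = -1/(s-10), Re(s) < 10
Combined: F(s) = 1/(s+12)-1/(s-10), -12 < Re(s) < 10

Answer: 1/(s+12)-1/(s-10), ROC: -12 < Re(s) < 10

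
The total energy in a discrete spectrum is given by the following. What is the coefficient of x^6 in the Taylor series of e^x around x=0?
Taylor series of e^x = Σ x^n/n!
Coefficient of x^6 = 1/6! = 1/720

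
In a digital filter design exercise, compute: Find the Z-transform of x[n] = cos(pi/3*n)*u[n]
Z{cos(w0 * n) * u[n]} = z(z - cos(w0))/(z^2 - 2z * cos(w0) + 1)
With w0 = pi/3: X(z) = z(z - cos(pi/3))/(z^2 - 2z * cos(pi/3) + 1)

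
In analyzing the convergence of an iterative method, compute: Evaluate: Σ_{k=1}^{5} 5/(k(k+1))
Partial fractions: 5/(k(k+1)) = 5/k - 5/(k+1)
Telescoping sum: 5(1-1/6) = 5·5/6

Answer: 25/6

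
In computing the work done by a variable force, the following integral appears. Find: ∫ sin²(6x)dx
Using identity sin²(u)=(1 - cos(2u))/2:
∫ (1 - cos(12x))/2 dx=x/2 - sin(12x)/24 + C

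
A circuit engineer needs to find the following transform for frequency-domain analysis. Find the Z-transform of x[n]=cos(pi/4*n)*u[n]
Z{cos(w0 * n) * u[n]} = z(z - cos(w0))/(z^2-2z * cos(w0)+1)
With w0 = pi/4: X(z) = z(z - cos(pi/4))/(z^2-2z * cos(pi/4)+1)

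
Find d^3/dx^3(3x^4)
Apply power rule 3 times:
d^1: 12x^3
d^2: 36x^2
d^3: 72x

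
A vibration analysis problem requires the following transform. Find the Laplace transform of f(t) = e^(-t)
L{e^(at)} = 1/(s-a)
L{e^(-t)} = 1/(s + 1)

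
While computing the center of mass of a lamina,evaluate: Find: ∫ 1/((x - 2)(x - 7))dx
Partial fractions: 1/((x-2)(x-7))=A/(x-2) + B/(x-7)
A=-1/5, B=1/5
∫ [-1/5· 1/(x-2) + 1/5· 1/(x-7)] dx
=(1/5)[ln|x-7| - ln|x-2|] + C

Answer: (1/5)·ln|(x-7)/(x-2)| + C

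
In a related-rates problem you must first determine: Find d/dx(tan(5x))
Chain rule: d/dx[tan(u)] = sec²(u)·u' where u = 5x
u' = 5

Answer: 5·sec²(5x)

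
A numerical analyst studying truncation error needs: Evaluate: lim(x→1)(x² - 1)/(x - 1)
Factor: (x² - 1)=(x-1)(x+1)
Cancel (x-1): lim(x→1) (x+1)=2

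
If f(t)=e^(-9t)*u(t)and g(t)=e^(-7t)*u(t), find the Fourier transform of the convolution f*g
By the convolution theorem: F{f*g}=F(omega)*G(omega)
F(omega)=1/(9+j*omega), G(omega)=1/(7+j*omega)
F{f*g}=1/((9+j*omega)(7+j*omega))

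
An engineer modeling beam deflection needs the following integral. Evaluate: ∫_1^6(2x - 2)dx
Step 1: Find antiderivative F(x)=x^2 - 2x
Step 2: F(6) - F(1)=24 - (-1)=25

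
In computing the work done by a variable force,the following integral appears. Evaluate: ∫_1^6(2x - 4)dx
Step 1: Find antiderivative F(x)=x^2 - 4x
Step 2: F(6) - F(1)=12 - (-3)=15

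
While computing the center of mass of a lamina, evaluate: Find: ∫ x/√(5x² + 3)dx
Let u=5x² + 3, du=10x dx
∫ (1/10)·u^(-1/2) du=√u/5 + C

Answer: √(5x² + 3)/5 + C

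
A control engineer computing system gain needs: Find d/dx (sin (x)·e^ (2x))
Product rule: (fg)'=f'g+fg'
f=sin(x), f'=cos(x)
g=e^(2x), g'=2·e^(2x)

Answer: cos(x)·e^(2x)+2·sin(x)·e^(2x)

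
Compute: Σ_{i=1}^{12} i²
Using formula: Σ i^2 = n(n + 1)(2n + 1)/6 = 12·13·25/6 = 650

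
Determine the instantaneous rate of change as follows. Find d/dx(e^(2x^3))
Chain rule: d/dx[e^u] = e^u · u' where u = 2x^3
u' = 6x^2

Answer: 6x^2·e^(2x^3)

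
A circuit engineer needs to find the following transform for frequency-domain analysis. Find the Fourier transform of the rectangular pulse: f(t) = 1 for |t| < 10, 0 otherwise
F(omega) = integral from -10 to 10 of e^(-j*omega*t) dt
= 2*sin(10*omega)/omega = 20*sinc(10*omega/pi)

Answer: 2*sin(10*omega)/omega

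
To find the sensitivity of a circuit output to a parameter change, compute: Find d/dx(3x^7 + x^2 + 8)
Power rule: d/dx(ax^n)=n·a·x^(n-1)
Term by term: 21·x^6 + 2·x

Answer: 21x^6 + 2x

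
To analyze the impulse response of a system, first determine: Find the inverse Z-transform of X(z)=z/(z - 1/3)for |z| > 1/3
Standard pair: z/(z-a) <-> a^n*u[n] for causal signals
With a=1/3: x[n]=(1/3)^n*u[n]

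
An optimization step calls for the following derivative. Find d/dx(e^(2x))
Chain rule: d/dx[e^u]=e^u · u' where u=2x
u'=2

Answer: 2·e^(2x)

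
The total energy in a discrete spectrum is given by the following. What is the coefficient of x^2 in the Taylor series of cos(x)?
cos(x)=Σ (-1)^k x^(2k)/(2k)!
For x^2: (-1)^1/2!=-1/2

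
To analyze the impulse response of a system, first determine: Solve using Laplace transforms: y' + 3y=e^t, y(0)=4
Take L: sY - 4 + 3Y = 1/(s-1)
Y(s + 3) = 1/(s-1) + 4
Y = 1/((s-1)(s + 3)) + 4/(s + 3)
Partial fractions: 1/((s-1)(s + 3)) = (1/4)/(s-1) - (1/4)/(s + 3)
So Y = (1/4)/(s-1) + (15/4)/(s + 3)
Inverse Laplace transform (L^(-1){1/(s-1)} = e^t, L^(-1){1/(s + 3)} = e^(-3t)):

Answer: y(t) = (1/4)·e^t + (15/4)·e^(-3t)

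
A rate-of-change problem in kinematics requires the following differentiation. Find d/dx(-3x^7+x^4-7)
Power rule: d/dx(ax^n) = n·a·x^(n-1)
Term by term: -21·x^6 + 4·x^3

Answer: -21x^6 + 4x^3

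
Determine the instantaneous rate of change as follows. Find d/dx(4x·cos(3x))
Product rule: (fg)'=f'g + fg'
f=4x, f'=4
g=cos(3x), g'=-3·sin(3x)

Answer: 4·cos(3x) - 12x·sin(3x)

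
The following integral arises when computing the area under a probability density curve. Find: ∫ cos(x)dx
Using standard integral: ∫ cos(x) dx = sin(x) + C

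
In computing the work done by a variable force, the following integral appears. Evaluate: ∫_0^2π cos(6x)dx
Antiderivative: sin(6x)/6
Evaluate at bounds: [sin(6·2π)/6] - [sin(6·0)/6]
= ((0) - (0))/6 = 0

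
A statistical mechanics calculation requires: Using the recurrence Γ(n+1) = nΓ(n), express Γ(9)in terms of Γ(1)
Γ(9)=8Γ(8)=8·7Γ(7)=...=8!·Γ(1)=40320·Γ(1)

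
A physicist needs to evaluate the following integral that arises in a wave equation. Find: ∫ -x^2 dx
Using power rule: ∫ -x^2 dx=-1/3 x^3+C=(-1/3)x^3+C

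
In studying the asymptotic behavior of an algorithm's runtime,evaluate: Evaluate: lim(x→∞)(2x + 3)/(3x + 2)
Divide numerator and denominator by x:
lim (2 + 3/x)/(3 + 2/x)=2/3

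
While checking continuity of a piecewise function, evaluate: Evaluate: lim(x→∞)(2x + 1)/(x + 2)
Divide numerator and denominator by x:
lim (2 + 1/x)/(1 + 2/x)=2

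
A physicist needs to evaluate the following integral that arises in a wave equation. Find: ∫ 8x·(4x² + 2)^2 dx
Let u = 4x²+2, du = 8x dx
∫ u^2 du = u^3/3+C

Answer: (4x²+2)^3/3+C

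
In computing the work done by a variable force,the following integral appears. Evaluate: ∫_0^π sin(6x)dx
Antiderivative: -cos(6x)/6
Evaluate at bounds: [-cos(6·π)/6] - [-cos(6·0)/6]
= (-(1) + (1))/6 = 0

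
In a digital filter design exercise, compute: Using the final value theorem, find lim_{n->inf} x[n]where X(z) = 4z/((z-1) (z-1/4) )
Final value theorem: lim x[n] = lim_{z->1} (z-1)*X(z)
(z-1)*X(z) = 4z/(z-1/4)
As z->1: 4/(1 - 1/4) = 4/(3/4) = 16/3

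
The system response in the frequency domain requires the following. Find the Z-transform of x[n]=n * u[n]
Standard pair: Z{n*u[n]} = z/(z-1)^2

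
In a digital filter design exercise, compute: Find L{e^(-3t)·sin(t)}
First shifting: L{e^(at)f(t)} = F(s-a)
L{sin(t)} = 1/(s²+1)
Shift: 1/((s+3)²+1)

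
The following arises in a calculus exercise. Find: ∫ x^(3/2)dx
Power rule: ∫ x^(3/2) dx = x^(5/2)/(5/2)+C

Answer: (2/5)·x^(5/2)+C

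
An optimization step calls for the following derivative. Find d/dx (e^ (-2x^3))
Chain rule: d/dx[e^u]=e^u · u' where u=-2x^3
u'=-6x^2

Answer: -6x^2·e^(-2x^3)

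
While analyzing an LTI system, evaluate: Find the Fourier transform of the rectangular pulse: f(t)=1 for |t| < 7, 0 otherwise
F(omega)=integral from -7 to 7 of e^(-j*omega*t) dt
=2*sin(7*omega)/omega=14*sinc(7*omega/pi)

Answer: 2*sin(7*omega)/omega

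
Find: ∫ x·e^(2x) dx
Integration by parts: u = x, dv = e^(2x) dx
du = dx, v = e^(2x)/2
= x·e^(2x)/2 - ∫ e^(2x)/2 dx
= x·e^(2x)/2 - e^(2x)/4 + C

Answer: e^(2x)(x/2 - 1/4) + C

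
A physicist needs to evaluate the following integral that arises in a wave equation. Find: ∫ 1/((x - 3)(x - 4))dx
Partial fractions: 1/((x-3)(x-4))=A/(x-3)+B/(x-4)
A=-1, B=1
∫ [-1· 1/(x-3)+1· 1/(x-4)] dx
=(1)[ln|x-4| - ln|x-3|]+C

Answer: ln|(x-4)/(x-3)|+C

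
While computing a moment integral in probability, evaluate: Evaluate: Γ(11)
Γ(n)=(n-1)! for positive integers
Γ(11)=10!=3628800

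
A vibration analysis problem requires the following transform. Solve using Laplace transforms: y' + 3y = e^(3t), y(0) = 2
Take L: sY - 2 + 3Y=1/(s-3)
Y(s + 3)=1/(s-3) + 2
Y=1/((s-3)(s + 3)) + 2/(s + 3)
Partial fractions: 1/((s-3)(s + 3))=(1/6)/(s-3) - (1/6)/(s + 3)
So Y=(1/6)/(s-3) + (11/6)/(s + 3)
Inverse Laplace transform (L^(-1){1/(s-3)}=e^(3t), L^(-1){1/(s + 3)}=e^(-3t)):

Answer: y(t)=(1/6)·e^(3t) + (11/6)·e^(-3t)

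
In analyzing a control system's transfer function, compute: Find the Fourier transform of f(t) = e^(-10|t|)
Using the standard pair: F{e^(-a|t|)}=2a/(a^2 + omega^2)
With a=10: F(omega)=20/(100 + omega^2)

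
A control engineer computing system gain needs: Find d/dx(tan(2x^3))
Chain rule: d/dx[tan(u)]=sec²(u)·u' where u=2x^3
u'=6x^2

Answer: 6x^2·sec²(2x^3)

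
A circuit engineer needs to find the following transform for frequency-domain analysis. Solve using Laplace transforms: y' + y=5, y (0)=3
Take L of both sides: sY(s)-3+Y(s) = 5/s
Y(s)(s+1) = 5/s+3
Y(s) = 5/(s(s+1))+3/(s+1)
Partial fractions: 5/(s(s+1)) = 5/s - 5/(s+1)
So Y(s) = 5/s - 2/(s+1)
Inverse transform (L^(-1){1/s} = 1, L^(-1){1/(s+1)} = e^(-t)):

Answer: y(t) = 5-2·e^(-t)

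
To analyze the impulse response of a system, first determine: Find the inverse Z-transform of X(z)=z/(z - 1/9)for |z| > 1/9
Standard pair: z/(z-a) <-> a^n * u[n] for causal signals
With a = 1/9: x[n] = (1/9)^n * u[n]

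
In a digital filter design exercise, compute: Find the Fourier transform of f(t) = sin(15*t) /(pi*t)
sin(W*t)/(pi*t)=(W/pi)*sinc(W*t/pi) is the impulse response of the ideal low-pass filter with cutoff W (here W=15).
Its Fourier transform is a rectangular function:
F(omega)=1 for |omega| < 15, 0 otherwise

Answer: rect(omega/30) [i.e., 1 for |omega| < 15, 0 otherwise]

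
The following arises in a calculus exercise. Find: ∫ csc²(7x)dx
Since d/dx[-cot(7x)]=7csc²(7x), integral=-cot(7x)/7 + C

Answer: (-1/7)cot(7x) + C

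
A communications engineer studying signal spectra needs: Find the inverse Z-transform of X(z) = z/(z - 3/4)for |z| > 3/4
Standard pair: z/(z-a) <-> a^n * u[n] for causal signals
With a = 3/4: x[n] = (3/4)^n * u[n]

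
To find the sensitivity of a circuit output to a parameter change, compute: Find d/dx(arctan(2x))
d/dx[arctan(u)]=u'/(1+u²), u=2x, u'=2

Answer: 2/(1+4x²)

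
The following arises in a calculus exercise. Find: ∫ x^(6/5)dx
Power rule: ∫ x^(6/5) dx=x^(11/5)/(11/5)+C

Answer: (5/11)·x^(11/5)+C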